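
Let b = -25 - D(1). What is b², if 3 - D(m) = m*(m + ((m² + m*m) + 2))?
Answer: 529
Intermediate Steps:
D(m) = 3 - m*(2 + m + 2*m²) (D(m) = 3 - m*(m + ((m² + m*m) + 2)) = 3 - m*(m + ((m² + m²) + 2)) = 3 - m*(m + (2*m² + 2)) = 3 - m*(m + (2 + 2*m²)) = 3 - m*(2 + m + 2*m²))
b = -23 (b = -25 - (3 - 1*1² - 2*1 - 2*1³) = -25 - (3 - 1*1 - 2 - 2*1) = -25 - (3 - 1 - 2 - 2) = -25 - 1*(-2) = -25 + 2 = -23)
b² = (-23)² = 529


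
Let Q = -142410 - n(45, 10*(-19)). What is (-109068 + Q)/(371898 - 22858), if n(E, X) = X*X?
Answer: -143789/174520 ≈ -0.82391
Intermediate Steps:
n(E, X) = X²
Q = -178510 (Q = -142410 - (10*(-19))² = -142410 - 1*(-190)² = -142410 - 1*36100 = -142410 - 36100 = -178510)
(-109068 + Q)/(371898 - 22858) = (-109068 - 178510)/(371898 - 22858) = -287578/349040 = -287578*1/349040 = -143789/174520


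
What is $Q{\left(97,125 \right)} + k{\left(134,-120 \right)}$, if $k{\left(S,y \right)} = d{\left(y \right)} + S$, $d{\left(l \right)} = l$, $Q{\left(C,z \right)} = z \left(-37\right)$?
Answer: $-4611$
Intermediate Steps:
$Q{\left(C,z \right)} = - 37 z$
$k{\left(S,y \right)} = S + y$ ($k{\left(S,y \right)} = y + S = S + y$)
$Q{\left(97,125 \right)} + k{\left(134,-120 \right)} = \left(-37\right) 125 + \left(134 - 120\right) = -4625 + 14 = -4611$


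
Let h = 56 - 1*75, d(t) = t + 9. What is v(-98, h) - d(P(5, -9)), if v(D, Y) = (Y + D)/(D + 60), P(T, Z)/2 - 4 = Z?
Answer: 155/38 ≈ 4.0789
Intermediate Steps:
P(T, Z) = 8 + 2*Z
d(t) = 9 + t
h = -19 (h = 56 - 75 = -19)
v(D, Y) = (D + Y)/(60 + D)
v(-98, h) - d(P(5, -9)) = (-98 - 19)/(60 - 98) - (9 + (8 + 2*(-9))) = -117/(-38) - (9 + (8 - 18)) = -1/38*(-117) - (9 - 10) = 117/38 - 1*(-1) = 117/38 + 1 = 155/38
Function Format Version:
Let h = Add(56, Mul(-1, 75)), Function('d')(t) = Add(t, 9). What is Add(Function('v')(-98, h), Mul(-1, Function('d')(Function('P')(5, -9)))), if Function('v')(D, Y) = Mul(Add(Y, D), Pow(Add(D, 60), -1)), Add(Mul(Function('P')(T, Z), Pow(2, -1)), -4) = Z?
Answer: Rational(155, 38) ≈ 4.0789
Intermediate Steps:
Function('P')(T, Z) = Add(8, Mul(2, Z))
Function('d')(t) = Add(9, t)
h = -19 (h = Add(56, -75) = -19)
Function('v')(D, Y) = Mul(Pow(Add(60, D), -1), Add(D, Y)) (Function('v')(D, Y) = Mul(Add(D, Y), Pow(Add(60, D), -1)) = Mul(Pow(Add(60, D), -1), Add(D, Y)))
Add(Function('v')(-98, h), Mul(-1, Function('d')(Function('P')(5, -9)))) = Add(Mul(Pow(Add(60, -98), -1), Add(-98, -19)), Mul(-1, Add(9, Add(8, Mul(2, -9))))) = Add(Mul(Pow(-38, -1), -117), Mul(-1, Add(9, Add(8, -18)))) = Add(Mul(Rational(-1, 38), -117), Mul(-1, Add(9, -10))) = Add(Rational(117, 38), Mul(-1, -1)) = Add(Rational(117, 38), 1) = Rational(155, 38)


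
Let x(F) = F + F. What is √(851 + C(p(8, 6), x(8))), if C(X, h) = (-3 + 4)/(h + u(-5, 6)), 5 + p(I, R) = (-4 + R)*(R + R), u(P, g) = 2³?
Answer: 5*√4902/12 ≈ 29.173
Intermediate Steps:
x(F) = 2*F
u(P, g) = 8
p(I, R) = -5 + 2*R*(-4 + R) (p(I, R) = -5 + (-4 + R)*(R + R) = -5 + (-4 + R)*(2*R) = -5 + 2*R*(-4 + R))
C(X, h) = 1/(8 + h) (C(X, h) = (-3 + 4)/(h + 8) = 1/(8 + h))
√(851 + C(p(8, 6), x(8))) = √(851 + 1/(8 + 2*8)) = √(851 + 1/(8 + 16)) = √(851 + 1/24) = √(20425/24) = 5*√4902/12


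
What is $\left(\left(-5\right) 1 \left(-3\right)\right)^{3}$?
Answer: $3375$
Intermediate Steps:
$\left(\left(-5\right) 1 \left(-3\right)\right)^{3} = \left(\left(-5\right) \left(-3\right)\right)^{3} = 15^{3} = 3375$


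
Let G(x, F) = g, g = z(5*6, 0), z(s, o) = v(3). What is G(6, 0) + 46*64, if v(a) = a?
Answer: 2947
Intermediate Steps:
z(s, o) = 3
g = 3
G(x, F) = 3
G(6, 0) + 46*64 = 3 + 46*64 = 3 + 2944 = 2947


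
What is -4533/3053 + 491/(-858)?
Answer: -5388337/2619474 ≈ -2.0570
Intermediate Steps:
-4533/3053 + 491/(-858) = -4533*1/3053 + 491*(-1/858) = -4533/3053 - 491/858 = -5388337/2619474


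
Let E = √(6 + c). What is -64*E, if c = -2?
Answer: -128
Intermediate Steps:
E = 2 (E = √(6 - 2) = √4 = 2)
-64*E = -64*2 = -128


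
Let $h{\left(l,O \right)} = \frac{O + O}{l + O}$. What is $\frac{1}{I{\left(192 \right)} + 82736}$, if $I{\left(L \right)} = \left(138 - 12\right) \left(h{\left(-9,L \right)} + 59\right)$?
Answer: $\frac{61}{5516498} \approx 1.1058 \cdot 10^{-5}$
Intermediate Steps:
$h{\left(l,O \right)} = \frac{2 O}{O + l}$
$I{\left(L \right)} = 7434 + \frac{252 L}{-9 + L}$ ($I{\left(L \right)} = \left(138 - 12\right) \left(\frac{2 L}{L - 9} + 59\right) = 126 \left(\frac{2 L}{-9 + L} + 59\right) = 126 \left(59 + \frac{2 L}{-9 + L}\right) = 7434 + \frac{252 L}{-9 + L}$)
$\frac{1}{I{\left(192 \right)} + 82736} = \frac{1}{\frac{126 \left(-531 + 61 \cdot 192\right)}{-9 + 192} + 82736} = \frac{1}{\frac{126 \left(-531 + 11712\right)}{183} + 82736} = \frac{1}{126 \cdot \frac{1}{183} \cdot 11181 + 82736} = \frac{1}{\frac{469602}{61} + 82736} = \frac{1}{\frac{5516498}{61}} = \frac{61}{5516498}$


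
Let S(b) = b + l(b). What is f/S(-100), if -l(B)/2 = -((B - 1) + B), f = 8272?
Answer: -4136/251 ≈ -16.478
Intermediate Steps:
l(B) = -2 + 4*B (l(B) = -(-2)*((B - 1) + B) = -(-2)*((-1 + B) + B) = -(-2)*(-1 + 2*B) = -2*(1 - 2*B) = -2 + 4*B)
S(b) = -2 + 5*b (S(b) = b + (-2 + 4*b) = -2 + 5*b)
f/S(-100) = 8272/(-2 + 5*(-100)) = 8272/(-2 - 500) = 8272/(-502) = 8272*(-1/502) = -4136/251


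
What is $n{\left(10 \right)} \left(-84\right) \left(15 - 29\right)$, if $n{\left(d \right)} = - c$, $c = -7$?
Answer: $8232$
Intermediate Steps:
$n{\left(d \right)} = 7$ ($n{\left(d \right)} = \left(-1\right) \left(-7\right) = 7$)
$n{\left(10 \right)} \left(-84\right) \left(15 - 29\right) = 7 \left(-84\right) \left(15 - 29\right) = \left(-588\right) \left(-14\right) = 8232$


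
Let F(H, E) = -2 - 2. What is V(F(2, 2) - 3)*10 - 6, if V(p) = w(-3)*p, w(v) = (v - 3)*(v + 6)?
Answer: 1254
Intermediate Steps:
w(v) = (-3 + v)*(6 + v)
F(H, E) = -4
V(p) = -18*p (V(p) = (-18 + (-3)² + 3*(-3))*p = (-18 + 9 - 9)*p = -18*p)
V(F(2, 2) - 3)*10 - 6 = -18*(-4 - 3)*10 - 6 = -18*(-7)*10 - 6 = 126*10 - 6 = 1260 - 6 = 1254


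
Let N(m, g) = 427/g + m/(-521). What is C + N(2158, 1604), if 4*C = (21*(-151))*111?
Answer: -36769730733/417842 ≈ -87999.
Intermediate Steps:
N(m, g) = 427/g - m/521 (N(m, g) = 427/g + m*(-1/521) = 427/g - m/521)
C = -351981/4 (C = ((21*(-151))*111)/4 = (-3171*111)/4 = (¼)*(-351981) = -351981/4 ≈ -87995.)
C + N(2158, 1604) = -351981/4 + (427/1604 - 1/521*2158) = -351981/4 + (427*(1/1604) - 2158/521) = -351981/4 + (427/1604 - 2158/521) = -351981/4 - 3238965/835684 = -36769730733/417842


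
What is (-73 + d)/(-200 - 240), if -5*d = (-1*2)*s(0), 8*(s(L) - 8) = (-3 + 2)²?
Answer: 279/1760 ≈ 0.15852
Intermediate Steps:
s(L) = 65/8 (s(L) = 8 + (-3 + 2)²/8 = 8 + (⅛)*(-1)² = 8 + (⅛)*1 = 8 + ⅛ = 65/8)
d = 13/4 (d = -(-1*2)*65/(5*8) = -(-2)*65/(5*8) = -⅕*(-65/4) = 13/4 ≈ 3.2500)
(-73 + d)/(-200 - 240) = (-73 + 13/4)/(-200 - 240) = -279/4/(-440) = -279/4*(-1/440) = 279/1760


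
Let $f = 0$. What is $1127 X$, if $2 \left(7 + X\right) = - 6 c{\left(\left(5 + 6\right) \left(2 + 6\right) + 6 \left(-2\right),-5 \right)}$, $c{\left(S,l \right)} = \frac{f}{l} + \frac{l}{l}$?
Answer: $-11270$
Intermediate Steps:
$c{\left(S,l \right)} = 1$ ($c{\left(S,l \right)} = \frac{0}{l} + \frac{l}{l} = 0 + 1 = 1$)
$X = -10$ ($X = -7 + \frac{\left(-6\right) 1}{2} = -7 + \frac{1}{2} \left(-6\right) = -7 - 3 = -10$)
$1127 X = 1127 \left(-10\right) = -11270$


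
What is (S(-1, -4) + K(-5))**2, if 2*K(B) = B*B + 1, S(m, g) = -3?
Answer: 100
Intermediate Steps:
K(B) = 1/2 + B**2/2 (K(B) = (B*B + 1)/2 = (B**2 + 1)/2 = (1 + B**2)/2 = 1/2 + B**2/2)
(S(-1, -4) + K(-5))**2 = (-3 + (1/2 + (1/2)*(-5)**2))**2 = (-3 + (1/2 + (1/2)*25))**2 = (-3 + (1/2 + 25/2))**2 = (-3 + 13)**2 = 10**2 = 100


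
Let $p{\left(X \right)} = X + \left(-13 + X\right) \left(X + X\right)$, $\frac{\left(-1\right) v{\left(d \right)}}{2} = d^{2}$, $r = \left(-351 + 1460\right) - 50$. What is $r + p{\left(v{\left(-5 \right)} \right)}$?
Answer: $7309$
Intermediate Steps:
$r = 1059$ ($r = 1109 - 50 = 1059$)
$v{\left(d \right)} = - 2 d^{2}$
$p{\left(X \right)} = X + 2 X \left(-13 + X\right)$ ($p{\left(X \right)} = X + \left(-13 + X\right) 2 X = X + 2 X \left(-13 + X\right)$)
$r + p{\left(v{\left(-5 \right)} \right)} = 1059 + - 2 \left(-5\right)^{2} \left(-25 + 2 \left(- 2 \left(-5\right)^{2}\right)\right) = 1059 + \left(-2\right) 25 \left(-25 + 2 \left(\left(-2\right) 25\right)\right) = 1059 - 50 \left(-25 + 2 \left(-50\right)\right) = 1059 - 50 \left(-25 - 100\right) = 1059 - -6250 = 1059 + 6250 = 7309$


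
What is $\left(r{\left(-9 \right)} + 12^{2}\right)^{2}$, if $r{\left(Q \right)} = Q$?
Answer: $18225$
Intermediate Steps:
$\left(r{\left(-9 \right)} + 12^{2}\right)^{2} = \left(-9 + 12^{2}\right)^{2} = \left(-9 + 144\right)^{2} = 135^{2} = 18225$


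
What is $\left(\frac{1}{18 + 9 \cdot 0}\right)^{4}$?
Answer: $\frac{1}{104976} \approx 9.526 \cdot 10^{-6}$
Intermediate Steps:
$\left(\frac{1}{18 + 9 \cdot 0}\right)^{4} = \left(\frac{1}{18 + 0}\right)^{4} = \left(\frac{1}{18}\right)^{4} = \frac{1}{104976}$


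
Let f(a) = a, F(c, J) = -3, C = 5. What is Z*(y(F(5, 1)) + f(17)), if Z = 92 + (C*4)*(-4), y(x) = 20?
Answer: 444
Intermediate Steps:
Z = 12 (Z = 92 + (5*4)*(-4) = 92 + 20*(-4) = 92 - 80 = 12)
Z*(y(F(5, 1)) + f(17)) = 12*(20 + 17) = 12*37 = 444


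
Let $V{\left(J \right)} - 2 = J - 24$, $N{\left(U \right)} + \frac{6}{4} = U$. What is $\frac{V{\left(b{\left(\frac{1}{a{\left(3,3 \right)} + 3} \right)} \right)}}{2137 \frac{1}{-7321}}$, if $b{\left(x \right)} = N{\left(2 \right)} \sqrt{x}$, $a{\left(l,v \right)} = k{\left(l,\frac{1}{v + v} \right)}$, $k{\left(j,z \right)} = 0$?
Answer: $\frac{161062}{2137} - \frac{7321 \sqrt{3}}{12822} \approx 74.379$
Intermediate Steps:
$N{\left(U \right)} = - \frac{3}{2} + U$
$a{\left(l,v \right)} = 0$
$b{\left(x \right)} = \frac{\sqrt{x}}{2}$ ($b{\left(x \right)} = \left(- \frac{3}{2} + 2\right) \sqrt{x} = \frac{\sqrt{x}}{2}$)
$V{\left(J \right)} = -22 + J$ ($V{\left(J \right)} = 2 + \left(J - 24\right) = 2 + \left(-24 + J\right) = -22 + J$)
$\frac{V{\left(b{\left(\frac{1}{a{\left(3,3 \right)} + 3} \right)} \right)}}{2137 \frac{1}{-7321}} = \frac{-22 + \frac{\sqrt{\frac{1}{0 + 3}}}{2}}{2137 \frac{1}{-7321}} = \frac{-22 + \frac{\sqrt{\frac{1}{3}}}{2}}{2137 \left(- \frac{1}{7321}\right)} = \frac{-22 + \frac{1}{2 \sqrt{3}}}{- \frac{2137}{7321}} = \left(-22 + \frac{\frac{1}{3} \sqrt{3}}{2}\right) \left(- \frac{7321}{2137}\right) = \left(-22 + \frac{\sqrt{3}}{6}\right) \left(- \frac{7321}{2137}\right) = \frac{161062}{2137} - \frac{7321 \sqrt{3}}{12822}$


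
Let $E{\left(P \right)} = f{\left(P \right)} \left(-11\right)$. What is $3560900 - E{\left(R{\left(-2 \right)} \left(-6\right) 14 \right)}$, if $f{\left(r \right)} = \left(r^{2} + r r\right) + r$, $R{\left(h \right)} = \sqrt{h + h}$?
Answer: $2939972 - 1848 i \approx 2.94 \cdot 10^{6} - 1848.0 i$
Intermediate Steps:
$R{\left(h \right)} = \sqrt{2} \sqrt{h}$ ($R{\left(h \right)} = \sqrt{2 h} = \sqrt{2} \sqrt{h}$)
$f{\left(r \right)} = r + 2 r^{2}$ ($f{\left(r \right)} = \left(r^{2} + r^{2}\right) + r = 2 r^{2} + r = r + 2 r^{2}$)
$E{\left(P \right)} = - 11 P \left(1 + 2 P\right)$ ($E{\left(P \right)} = P \left(1 + 2 P\right) \left(-11\right) = - 11 P \left(1 + 2 P\right)$)
$3560900 - E{\left(R{\left(-2 \right)} \left(-6\right) 14 \right)} = 3560900 - - 11 \sqrt{2} \sqrt{-2} \left(-6\right) 14 \left(1 + 2 \sqrt{2} \sqrt{-2} \left(-6\right) 14\right) = 3560900 - - 11 \sqrt{2} i \sqrt{2} \left(-6\right) 14 \left(1 + 2 \sqrt{2} i \sqrt{2} \left(-6\right) 14\right) = 3560900 - - 11 \cdot 2 i \left(-6\right) 14 \left(1 + 2 \cdot 2 i \left(-6\right) 14\right) = 3560900 - - 11 - 12 i 14 \left(1 + 2 - 12 i 14\right) = 3560900 - - 11 \left(- 168 i\right) \left(1 + 2 \left(- 168 i\right)\right) = 3560900 - - 11 \left(- 168 i\right) \left(1 - 336 i\right) = 3560900 - 1848 i \left(1 - 336 i\right)$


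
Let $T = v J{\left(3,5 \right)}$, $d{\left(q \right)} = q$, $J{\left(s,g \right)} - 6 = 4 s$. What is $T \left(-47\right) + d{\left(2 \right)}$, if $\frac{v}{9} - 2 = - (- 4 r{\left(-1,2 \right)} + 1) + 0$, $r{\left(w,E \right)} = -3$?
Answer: $83756$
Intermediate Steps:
$J{\left(s,g \right)} = 6 + 4 s$
$v = -99$ ($v = 18 + 9 \left(- (\left(-4\right) \left(-3\right) + 1) + 0\right) = 18 + 9 \left(- (12 + 1) + 0\right) = 18 + 9 \left(\left(-1\right) 13 + 0\right) = 18 + 9 \left(-13 + 0\right) = 18 + 9 \left(-13\right) = 18 - 117 = -99$)
$T = -1782$ ($T = - 99 \left(6 + 4 \cdot 3\right) = - 99 \left(6 + 12\right) = \left(-99\right) 18 = -1782$)
$T \left(-47\right) + d{\left(2 \right)} = \left(-1782\right) \left(-47\right) + 2 = 83754 + 2 = 83756$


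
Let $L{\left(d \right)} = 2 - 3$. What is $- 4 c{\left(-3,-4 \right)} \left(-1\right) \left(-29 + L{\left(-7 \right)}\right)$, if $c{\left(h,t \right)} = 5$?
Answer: $-600$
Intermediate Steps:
$L{\left(d \right)} = -1$ ($L{\left(d \right)} = 2 - 3 = -1$)
$- 4 c{\left(-3,-4 \right)} \left(-1\right) \left(-29 + L{\left(-7 \right)}\right) = \left(-4\right) 5 \left(-1\right) \left(-29 - 1\right) = \left(-20\right) \left(-1\right) \left(-30\right) = 20 \left(-30\right) = -600$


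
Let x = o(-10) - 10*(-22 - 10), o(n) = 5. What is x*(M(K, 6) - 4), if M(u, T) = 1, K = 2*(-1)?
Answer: -975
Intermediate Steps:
K = -2
x = 325 (x = 5 - 10*(-22 - 10) = 5 - 10*(-32) = 5 - 1*(-320) = 5 + 320 = 325)
x*(M(K, 6) - 4) = 325*(1 - 4) = 325*(-3) = -975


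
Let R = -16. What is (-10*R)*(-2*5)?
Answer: -1600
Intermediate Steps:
(-10*R)*(-2*5) = (-10*(-16))*(-2*5) = 160*(-10) = -1600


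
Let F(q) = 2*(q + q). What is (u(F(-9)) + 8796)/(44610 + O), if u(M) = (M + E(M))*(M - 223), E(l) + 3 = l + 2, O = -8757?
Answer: 27703/35853 ≈ 0.77268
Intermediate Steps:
E(l) = -1 + l (E(l) = -3 + (l + 2) = -3 + (2 + l) = -1 + l)
F(q) = 4*q (F(q) = 2*(2*q) = 4*q)
u(M) = (-1 + 2*M)*(-223 + M) (u(M) = (M + (-1 + M))*(M - 223) = (-1 + 2*M)*(-223 + M))
(u(F(-9)) + 8796)/(44610 + O) = ((223 - 1788*(-9) + 2*(4*(-9))²) + 8796)/(44610 - 8757) = ((223 - 447*(-36) + 2*(-36)²) + 8796)/35853 = ((223 + 16092 + 2*1296) + 8796)*(1/35853) = ((223 + 16092 + 2592) + 8796)*(1/35853) = (18907 + 8796)*(1/35853) = 27703*(1/35853) = 27703/35853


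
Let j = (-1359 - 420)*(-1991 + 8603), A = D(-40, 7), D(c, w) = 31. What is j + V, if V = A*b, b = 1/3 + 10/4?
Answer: -70575961/6 ≈ -1.1763e+7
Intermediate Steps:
A = 31
b = 17/6 (b = 1*(⅓) + 10*(¼) = ⅓ + 5/2 = 17/6 ≈ 2.8333)
V = 527/6 (V = 31*(17/6) = 527/6 ≈ 87.833)
j = -11762748 (j = -1779*6612 = -11762748)
j + V = -11762748 + 527/6 = -70575961/6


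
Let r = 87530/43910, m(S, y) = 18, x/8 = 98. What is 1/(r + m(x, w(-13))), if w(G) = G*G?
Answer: 4391/87791 ≈ 0.050017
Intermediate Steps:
w(G) = G²
x = 784 (x = 8*98 = 784)
r = 8753/4391 (r = 87530*(1/43910) = 8753/4391 ≈ 1.9934)
1/(r + m(x, w(-13))) = 1/(8753/4391 + 18) = 1/(87791/4391) = 4391/87791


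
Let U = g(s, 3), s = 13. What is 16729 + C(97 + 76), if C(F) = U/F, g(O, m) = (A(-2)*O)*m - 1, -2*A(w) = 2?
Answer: 2894077/173 ≈ 16729.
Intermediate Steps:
A(w) = -1 (A(w) = -½*2 = -1)
g(O, m) = -1 - O*m (g(O, m) = (-O)*m - 1 = -O*m - 1 = -1 - O*m)
U = -40 (U = -1 - 1*13*3 = -1 - 39 = -40)
C(F) = -40/F
16729 + C(97 + 76) = 16729 - 40/(97 + 76) = 16729 - 40/173 = 2894077/173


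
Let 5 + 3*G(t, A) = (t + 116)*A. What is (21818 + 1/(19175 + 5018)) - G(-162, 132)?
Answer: 1730549486/72579 ≈ 23844.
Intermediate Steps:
G(t, A) = -5/3 + A*(116 + t)/3 (G(t, A) = -5/3 + ((t + 116)*A)/3 = -5/3 + ((116 + t)*A)/3 = -5/3 + (A*(116 + t))/3 = -5/3 + A*(116 + t)/3)
(21818 + 1/(19175 + 5018)) - G(-162, 132) = (21818 + 1/(19175 + 5018)) - (-5/3 + (116/3)*132 + (⅓)*132*(-162)) = (21818 + 1/24193) - (-5/3 + 5104 - 7128) = (21818 + 1/24193) - 1*(-6077/3) = 527842875/24193 + 6077/3 = 1730549486/72579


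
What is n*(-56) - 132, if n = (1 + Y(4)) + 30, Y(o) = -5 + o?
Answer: -1812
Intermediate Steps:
n = 30 (n = (1 + (-5 + 4)) + 30 = (1 - 1) + 30 = 0 + 30 = 30)
n*(-56) - 132 = 30*(-56) - 132 = -1680 - 132 = -1812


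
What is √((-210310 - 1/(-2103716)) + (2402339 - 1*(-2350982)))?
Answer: √5026411231039351733/1051858 ≈ 2131.4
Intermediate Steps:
√((-210310 - 1/(-2103716)) + (2402339 - 1*(-2350982))) = √((-210310 - 1*(-1/2103716)) + (2402339 + 2350982)) = √((-210310 + 1/2103716) + 4753321) = √(-442432511959/2103716 + 4753321) = √(9557204928877/2103716) = √5026411231039351733/1051858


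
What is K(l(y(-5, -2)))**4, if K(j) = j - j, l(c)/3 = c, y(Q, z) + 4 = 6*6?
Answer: 0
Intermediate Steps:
y(Q, z) = 32 (y(Q, z) = -4 + 6*6 = -4 + 36 = 32)
l(c) = 3*c
K(j) = 0
K(l(y(-5, -2)))**4 = 0**4 = 0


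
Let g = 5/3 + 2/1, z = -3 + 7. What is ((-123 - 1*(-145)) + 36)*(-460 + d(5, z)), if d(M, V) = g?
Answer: -79402/3 ≈ -26467.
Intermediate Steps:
z = 4
g = 11/3 (g = 5*(⅓) + 2*1 = 5/3 + 2 = 11/3 ≈ 3.6667)
d(M, V) = 11/3
((-123 - 1*(-145)) + 36)*(-460 + d(5, z)) = ((-123 - 1*(-145)) + 36)*(-460 + 11/3) = ((-123 + 145) + 36)*(-1369/3) = (22 + 36)*(-1369/3) = 58*(-1369/3) = -79402/3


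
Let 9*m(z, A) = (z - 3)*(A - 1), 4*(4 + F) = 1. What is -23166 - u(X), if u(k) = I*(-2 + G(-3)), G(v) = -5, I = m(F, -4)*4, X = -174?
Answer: -23061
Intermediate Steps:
F = -15/4 (F = -4 + (¼)*1 = -4 + ¼ = -15/4 ≈ -3.7500)
m(z, A) = (-1 + A)*(-3 + z)/9 (m(z, A) = ((z - 3)*(A - 1))/9 = ((-3 + z)*(-1 + A))/9 = ((-1 + A)*(-3 + z))/9 = (-1 + A)*(-3 + z)/9)
I = 15 (I = (⅓ - ⅓*(-4) - ⅑*(-15/4) + (⅑)*(-4)*(-15/4))*4 = (⅓ + 4/3 + 5/12 + 5/3)*4 = (15/4)*4 = 15)
u(k) = -105 (u(k) = 15*(-2 - 5) = 15*(-7) = -105)
-23166 - u(X) = -23166 - 1*(-105) = -23166 + 105 = -23061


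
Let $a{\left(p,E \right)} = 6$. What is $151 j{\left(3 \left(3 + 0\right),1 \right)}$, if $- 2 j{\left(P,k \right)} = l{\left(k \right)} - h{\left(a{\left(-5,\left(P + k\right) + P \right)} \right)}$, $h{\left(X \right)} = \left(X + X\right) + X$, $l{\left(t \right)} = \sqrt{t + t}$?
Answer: $1359 - \frac{151 \sqrt{2}}{2} \approx 1252.2$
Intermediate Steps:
$l{\left(t \right)} = \sqrt{2} \sqrt{t}$ ($l{\left(t \right)} = \sqrt{2 t} = \sqrt{2} \sqrt{t}$)
$h{\left(X \right)} = 3 X$ ($h{\left(X \right)} = 2 X + X = 3 X$)
$j{\left(P,k \right)} = 9 - \frac{\sqrt{2} \sqrt{k}}{2}$ ($j{\left(P,k \right)} = - \frac{\sqrt{2} \sqrt{k} - 3 \cdot 6}{2} = - \frac{\sqrt{2} \sqrt{k} - 18}{2} = - \frac{-18 + \sqrt{2} \sqrt{k}}{2} = 9 - \frac{\sqrt{2} \sqrt{k}}{2}$)
$151 j{\left(3 \left(3 + 0\right),1 \right)} = 151 \left(9 - \frac{\sqrt{2} \sqrt{1}}{2}\right) = 151 \left(9 - \frac{1}{2} \sqrt{2} \cdot 1\right) = 151 \left(9 - \frac{\sqrt{2}}{2}\right) = 1359 - \frac{151 \sqrt{2}}{2}$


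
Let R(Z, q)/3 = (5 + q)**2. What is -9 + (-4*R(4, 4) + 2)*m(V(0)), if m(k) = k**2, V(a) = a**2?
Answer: -9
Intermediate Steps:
R(Z, q) = 3*(5 + q)**2
-9 + (-4*R(4, 4) + 2)*m(V(0)) = -9 + (-12*(5 + 4)**2 + 2)*(0**2)**2 = -9 + (-12*9**2 + 2)*0**2 = -9 + (-12*81 + 2)*0 = -9 + (-4*243 + 2)*0 = -9 + (-972 + 2)*0 = -9 - 970*0 = -9 + 0 = -9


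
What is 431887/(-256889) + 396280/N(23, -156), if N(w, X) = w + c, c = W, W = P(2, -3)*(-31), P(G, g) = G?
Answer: -101816816513/10018671 ≈ -10163.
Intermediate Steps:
W = -62 (W = 2*(-31) = -62)
c = -62
N(w, X) = -62 + w (N(w, X) = w - 62 = -62 + w)
431887/(-256889) + 396280/N(23, -156) = 431887/(-256889) + 396280/(-62 + 23) = 431887*(-1/256889) + 396280/(-39) = -431887/256889 + 396280*(-1/39) = -431887/256889 - 396280/39 = -101816816513/10018671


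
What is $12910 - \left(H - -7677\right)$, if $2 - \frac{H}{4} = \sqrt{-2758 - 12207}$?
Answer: $5225 + 4 i \sqrt{14965} \approx 5225.0 + 489.33 i$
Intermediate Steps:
$H = 8 - 4 i \sqrt{14965}$ ($H = 8 - 4 \sqrt{-2758 - 12207} = 8 - 4 \sqrt{-14965} = 8 - 4 i \sqrt{14965} \approx 8.0 - 489.33 i$)
$12910 - \left(H - -7677\right) = 12910 - \left(\left(8 - 4 i \sqrt{14965}\right) - -7677\right) = 12910 - \left(\left(8 - 4 i \sqrt{14965}\right) + 7677\right) = 12910 - \left(7685 - 4 i \sqrt{14965}\right) = 5225 + 4 i \sqrt{14965}$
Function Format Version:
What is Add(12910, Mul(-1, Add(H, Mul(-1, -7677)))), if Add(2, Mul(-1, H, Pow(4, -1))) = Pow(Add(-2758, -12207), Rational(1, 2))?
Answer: Add(5225, Mul(4, I, Pow(14965, Rational(1, 2)))) ≈ Add(5225.0, Mul(489.33, I))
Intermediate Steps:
H = Add(8, Mul(-4, I, Pow(14965, Rational(1, 2)))) (H = Add(8, Mul(-4, Pow(Add(-2758, -12207), Rational(1, 2)))) = Add(8, Mul(-4, Pow(-14965, Rational(1, 2)))) = Add(8, Mul(-4, Mul(I, Pow(14965, Rational(1, 2))))) = Add(8, Mul(-4, I, Pow(14965, Rational(1, 2)))) ≈ Add(8.0000, Mul(-489.33, I)))
Add(12910, Mul(-1, Add(H, Mul(-1, -7677)))) = Add(12910, Mul(-1, Add(Add(8, Mul(-4, I, Pow(14965, Rational(1, 2)))), Mul(-1, -7677)))) = Add(12910, Mul(-1, Add(Add(8, Mul(-4, I, Pow(14965, Rational(1, 2)))), 7677))) = Add(12910, Mul(-1, Add(7685, Mul(-4, I, Pow(14965, Rational(1, 2)))))) = Add(12910, Add(-7685, Mul(4, I, Pow(14965, Rational(1, 2))))) = Add(5225, Mul(4, I, Pow(14965, Rational(1, 2))))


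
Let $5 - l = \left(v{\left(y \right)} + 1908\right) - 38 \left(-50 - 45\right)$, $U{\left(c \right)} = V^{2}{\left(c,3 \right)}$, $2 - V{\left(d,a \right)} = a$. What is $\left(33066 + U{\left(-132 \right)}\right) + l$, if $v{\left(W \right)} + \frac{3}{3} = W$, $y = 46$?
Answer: $27509$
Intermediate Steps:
$V{\left(d,a \right)} = 2 - a$
$v{\left(W \right)} = -1 + W$
$U{\left(c \right)} = 1$ ($U{\left(c \right)} = \left(2 - 3\right)^{2} = \left(-1\right)^{2} = 1$)
$l = -5558$ ($l = 5 - \left(\left(\left(-1 + 46\right) + 1908\right) - 38 \left(-50 - 45\right)\right) = 5 - \left(\left(45 + 1908\right) - -3610\right) = 5 - \left(1953 + 3610\right) = 5 - 5563 = -5558$)
$\left(33066 + U{\left(-132 \right)}\right) + l = \left(33066 + 1\right) - 5558 = 33067 - 5558 = 27509$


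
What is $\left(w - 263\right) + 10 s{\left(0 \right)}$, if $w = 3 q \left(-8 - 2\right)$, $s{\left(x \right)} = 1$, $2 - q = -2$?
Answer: $-373$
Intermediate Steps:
$q = 4$ ($q = 2 - -2 = 2 + 2 = 4$)
$w = -120$ ($w = 3 \cdot 4 \left(-8 - 2\right) = 12 \left(-10\right) = -120$)
$\left(w - 263\right) + 10 s{\left(0 \right)} = \left(-120 - 263\right) + 10 \cdot 1 = -383 + 10 = -373$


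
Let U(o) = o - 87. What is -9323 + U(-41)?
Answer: -9451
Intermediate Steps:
U(o) = -87 + o
-9323 + U(-41) = -9323 + (-87 - 41) = -9323 - 128 = -9451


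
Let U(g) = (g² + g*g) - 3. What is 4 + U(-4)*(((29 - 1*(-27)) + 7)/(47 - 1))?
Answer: 2011/46 ≈ 43.717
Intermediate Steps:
U(g) = -3 + 2*g² (U(g) = (g² + g²) - 3 = 2*g² - 3 = -3 + 2*g²)
4 + U(-4)*(((29 - 1*(-27)) + 7)/(47 - 1)) = 4 + (-3 + 2*(-4)²)*(((29 - 1*(-27)) + 7)/(47 - 1)) = 4 + (-3 + 2*16)*(((29 + 27) + 7)/46) = 4 + (-3 + 32)*((56 + 7)*(1/46)) = 4 + 29*(63*(1/46)) = 4 + 29*(63/46) = 4 + 1827/46 = 2011/46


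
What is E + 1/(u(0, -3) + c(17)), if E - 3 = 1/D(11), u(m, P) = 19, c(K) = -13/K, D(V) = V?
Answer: 10727/3410 ≈ 3.1457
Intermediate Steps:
E = 34/11 (E = 3 + 1/11 = 34/11 ≈ 3.0909)
E + 1/(u(0, -3) + c(17)) = 34/11 + 1/(19 - 13/17) = 34/11 + 1/(310/17) = 34/11 + 17/310 = 10727/3410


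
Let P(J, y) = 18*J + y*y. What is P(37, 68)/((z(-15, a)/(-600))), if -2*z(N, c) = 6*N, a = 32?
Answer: -211600/3 ≈ -70533.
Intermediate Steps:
z(N, c) = -3*N
P(J, y) = y² + 18*J (P(J, y) = 18*J + y² = y² + 18*J)
P(37, 68)/((z(-15, a)/(-600))) = (68² + 18*37)/((-3*(-15)/(-600))) = (4624 + 666)/((45*(-1/600))) = 5290/(-3/40) = 5290*(-40/3) = -211600/3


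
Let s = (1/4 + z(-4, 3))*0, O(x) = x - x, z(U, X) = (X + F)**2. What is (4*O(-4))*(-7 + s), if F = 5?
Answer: 0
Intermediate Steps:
z(U, X) = (5 + X)**2 (z(U, X) = (X + 5)**2 = (5 + X)**2)
O(x) = 0
s = 0 (s = (1/4 + (5 + 3)**2)*0 = (1/4 + 8**2)*0 = (1/4 + 64)*0 = (257/4)*0 = 0)
(4*O(-4))*(-7 + s) = (4*0)*(-7 + 0) = 0*(-7) = 0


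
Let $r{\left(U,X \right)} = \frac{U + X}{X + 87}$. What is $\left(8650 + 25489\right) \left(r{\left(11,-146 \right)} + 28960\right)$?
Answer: $\frac{58335869725}{59} \approx 9.8874 \cdot 10^{8}$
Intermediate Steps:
$r{\left(U,X \right)} = \frac{U + X}{87 + X}$
$\left(8650 + 25489\right) \left(r{\left(11,-146 \right)} + 28960\right) = \left(8650 + 25489\right) \left(\frac{11 - 146}{87 - 146} + 28960\right) = 34139 \left(\frac{1}{-59} \left(-135\right) + 28960\right) = 34139 \left(\left(- \frac{1}{59}\right) \left(-135\right) + 28960\right) = 34139 \left(\frac{135}{59} + 28960\right) = 34139 \cdot \frac{1708775}{59} = \frac{58335869725}{59}$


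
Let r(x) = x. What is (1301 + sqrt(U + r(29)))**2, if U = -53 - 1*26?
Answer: 1692551 + 13010*I*sqrt(2) ≈ 1.6926e+6 + 18399.0*I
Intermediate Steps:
U = -79 (U = -53 - 26 = -79)
(1301 + sqrt(U + r(29)))**2 = (1301 + sqrt(-79 + 29))**2 = (1301 + sqrt(-50))**2 = (1301 + 5*I*sqrt(2))**2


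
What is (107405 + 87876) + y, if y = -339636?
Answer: -144355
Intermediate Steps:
(107405 + 87876) + y = (107405 + 87876) - 339636 = 195281 - 339636 = -144355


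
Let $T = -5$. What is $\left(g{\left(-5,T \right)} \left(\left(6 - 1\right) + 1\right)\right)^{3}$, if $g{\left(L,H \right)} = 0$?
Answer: $0$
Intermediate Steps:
$\left(g{\left(-5,T \right)} \left(\left(6 - 1\right) + 1\right)\right)^{3} = \left(0 \left(\left(6 - 1\right) + 1\right)\right)^{3} = \left(0 \left(5 + 1\right)\right)^{3} = \left(0 \cdot 6\right)^{3} = 0^{3} = 0$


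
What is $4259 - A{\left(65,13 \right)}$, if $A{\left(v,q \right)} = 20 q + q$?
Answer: $3986$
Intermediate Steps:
$A{\left(v,q \right)} = 21 q$
$4259 - A{\left(65,13 \right)} = 4259 - 21 \cdot 13 = 4259 - 273 = 3986$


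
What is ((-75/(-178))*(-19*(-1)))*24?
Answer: 17100/89 ≈ 192.13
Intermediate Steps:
((-75/(-178))*(-19*(-1)))*24 = (-75*(-1/178)*19)*24 = ((75/178)*19)*24 = (1425/178)*24 = 17100/89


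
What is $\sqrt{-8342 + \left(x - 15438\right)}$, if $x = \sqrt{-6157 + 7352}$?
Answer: $\sqrt{-23780 + \sqrt{1195}} \approx 154.1 i$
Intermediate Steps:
$x = \sqrt{1195} \approx 34.569$
$\sqrt{-8342 + \left(x - 15438\right)} = \sqrt{-8342 + \left(\sqrt{1195} - 15438\right)} = \sqrt{-8342 - \left(15438 - \sqrt{1195}\right)} = \sqrt{-23780 + \sqrt{1195}}$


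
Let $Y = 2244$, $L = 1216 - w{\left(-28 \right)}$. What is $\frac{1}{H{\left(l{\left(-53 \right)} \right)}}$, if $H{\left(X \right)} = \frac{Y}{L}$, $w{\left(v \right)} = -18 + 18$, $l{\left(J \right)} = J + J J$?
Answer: $\frac{304}{561} \approx 0.54189$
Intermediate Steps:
$l{\left(J \right)} = J + J^{2}$
$w{\left(v \right)} = 0$
$L = 1216$ ($L = 1216 - 0 = 1216 + 0 = 1216$)
$H{\left(X \right)} = \frac{561}{304}$ ($H{\left(X \right)} = \frac{2244}{1216} = 2244 \cdot \frac{1}{1216} = \frac{561}{304}$)
$\frac{1}{H{\left(l{\left(-53 \right)} \right)}} = \frac{1}{\frac{561}{304}} = \frac{304}{561}$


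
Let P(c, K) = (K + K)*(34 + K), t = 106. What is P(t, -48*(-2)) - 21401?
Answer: 3559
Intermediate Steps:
P(c, K) = 2*K*(34 + K) (P(c, K) = (2*K)*(34 + K) = 2*K*(34 + K))
P(t, -48*(-2)) - 21401 = 2*(-48*(-2))*(34 - 48*(-2)) - 21401 = 2*96*(34 + 96) - 21401 = 2*96*130 - 21401 = 24960 - 21401 = 3559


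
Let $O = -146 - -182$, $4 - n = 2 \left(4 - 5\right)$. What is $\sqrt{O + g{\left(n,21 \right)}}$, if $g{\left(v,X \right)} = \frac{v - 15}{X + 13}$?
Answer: $\frac{9 \sqrt{510}}{34} \approx 5.9779$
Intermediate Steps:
$n = 6$ ($n = 4 - 2 \left(4 - 5\right) = 4 - 2 \left(-1\right) = 4 - -2 = 4 + 2 = 6$)
$g{\left(v,X \right)} = \frac{-15 + v}{13 + X}$
$O = 36$ ($O = -146 + 182 = 36$)
$\sqrt{O + g{\left(n,21 \right)}} = \sqrt{36 + \frac{-15 + 6}{13 + 21}} = \sqrt{36 + \frac{1}{34} \left(-9\right)} = \sqrt{36 - \frac{9}{34}} = \sqrt{\frac{1215}{34}} = \frac{9 \sqrt{510}}{34}$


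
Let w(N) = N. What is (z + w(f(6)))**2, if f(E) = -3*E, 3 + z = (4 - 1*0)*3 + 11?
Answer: 4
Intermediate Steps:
z = 20 (z = -3 + ((4 - 1*0)*3 + 11) = -3 + ((4 + 0)*3 + 11) = -3 + (4*3 + 11) = -3 + (12 + 11) = -3 + 23 = 20)
(z + w(f(6)))**2 = (20 - 3*6)**2 = (20 - 18)**2 = 2**2 = 4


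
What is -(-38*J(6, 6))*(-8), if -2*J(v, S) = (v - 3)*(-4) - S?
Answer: -2736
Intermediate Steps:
J(v, S) = -6 + S/2 + 2*v (J(v, S) = -((v - 3)*(-4) - S)/2 = -((-3 + v)*(-4) - S)/2 = -((12 - 4*v) - S)/2 = -(12 - S - 4*v)/2 = -6 + S/2 + 2*v)
-(-38*J(6, 6))*(-8) = -(-38*(-6 + (1/2)*6 + 2*6))*(-8) = -(-38*(-6 + 3 + 12))*(-8) = -(-38*9)*(-8) = -(-342)*(-8) = -1*2736 = -2736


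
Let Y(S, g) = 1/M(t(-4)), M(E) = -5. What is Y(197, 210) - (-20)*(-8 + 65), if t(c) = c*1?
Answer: 5699/5 ≈ 1139.8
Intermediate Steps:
t(c) = c
Y(S, g) = -⅕ (Y(S, g) = 1/(-5) = -⅕)
Y(197, 210) - (-20)*(-8 + 65) = -⅕ - (-20)*(-8 + 65) = -⅕ - (-20)*57 = -⅕ - 1*(-1140) = -⅕ + 1140 = 5699/5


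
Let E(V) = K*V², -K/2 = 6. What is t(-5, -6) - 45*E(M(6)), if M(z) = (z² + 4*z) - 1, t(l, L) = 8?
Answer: 1879748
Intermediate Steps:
K = -12 (K = -2*6 = -12)
M(z) = -1 + z² + 4*z
E(V) = -12*V²
t(-5, -6) - 45*E(M(6)) = 8 - (-540)*(-1 + 6² + 4*6)² = 8 - (-540)*(-1 + 36 + 24)² = 8 - (-540)*59² = 8 - (-540)*3481 = 8 - 45*(-41772) = 8 + 1879740 = 1879748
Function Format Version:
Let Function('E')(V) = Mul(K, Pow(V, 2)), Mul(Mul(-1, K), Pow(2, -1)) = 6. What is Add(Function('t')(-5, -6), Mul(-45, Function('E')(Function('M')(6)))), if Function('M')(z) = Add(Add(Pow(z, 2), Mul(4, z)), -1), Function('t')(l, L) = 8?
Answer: 1879748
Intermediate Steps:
K = -12 (K = Mul(-2, 6) = -12)
Function('M')(z) = Add(-1, Pow(z, 2), Mul(4, z))
Function('E')(V) = Mul(-12, Pow(V, 2))
Add(Function('t')(-5, -6), Mul(-45, Function('E')(Function('M')(6)))) = Add(8, Mul(-45, Mul(-12, Pow(Add(-1, Pow(6, 2), Mul(4, 6)), 2)))) = Add(8, Mul(-45, Mul(-12, Pow(Add(-1, 36, 24), 2)))) = Add(8, Mul(-45, Mul(-12, Pow(59, 2)))) = Add(8, Mul(-45, Mul(-12, 3481))) = Add(8, Mul(-45, -41772)) = Add(8, 1879740) = 1879748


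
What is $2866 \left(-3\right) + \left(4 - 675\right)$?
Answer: $-9269$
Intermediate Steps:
$2866 \left(-3\right) + \left(4 - 675\right) = -8598 + \left(4 - 675\right) = -8598 - 671 = -9269$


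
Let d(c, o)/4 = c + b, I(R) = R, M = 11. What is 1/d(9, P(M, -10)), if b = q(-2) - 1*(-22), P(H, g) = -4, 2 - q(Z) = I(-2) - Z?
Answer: 1/132 ≈ 0.0075758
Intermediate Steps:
q(Z) = 4 + Z (q(Z) = 2 - (-2 - Z) = 2 + (2 + Z) = 4 + Z)
b = 24 (b = (4 - 2) - 1*(-22) = 2 + 22 = 24)
d(c, o) = 96 + 4*c (d(c, o) = 4*(c + 24) = 4*(24 + c) = 96 + 4*c)
1/d(9, P(M, -10)) = 1/(96 + 4*9) = 1/(96 + 36) = 1/132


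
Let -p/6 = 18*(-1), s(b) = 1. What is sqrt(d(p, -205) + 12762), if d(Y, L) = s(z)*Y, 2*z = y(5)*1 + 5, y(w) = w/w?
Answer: 3*sqrt(1430) ≈ 113.45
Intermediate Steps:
y(w) = 1
z = 3 (z = (1*1 + 5)/2 = (1 + 5)/2 = (1/2)*6 = 3)
p = 108 (p = -108*(-1) = -6*(-18) = 108)
d(Y, L) = Y (d(Y, L) = 1*Y = Y)
sqrt(d(p, -205) + 12762) = sqrt(108 + 12762) = sqrt(12870) = 3*sqrt(1430)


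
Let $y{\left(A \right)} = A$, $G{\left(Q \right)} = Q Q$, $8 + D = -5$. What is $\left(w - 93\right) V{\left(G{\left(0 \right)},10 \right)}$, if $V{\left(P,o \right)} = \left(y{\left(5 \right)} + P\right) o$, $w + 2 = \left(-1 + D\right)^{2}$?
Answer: $5050$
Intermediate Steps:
$D = -13$ ($D = -8 - 5 = -13$)
$w = 194$ ($w = -2 + \left(-1 - 13\right)^{2} = -2 + \left(-14\right)^{2} = -2 + 196 = 194$)
$G{\left(Q \right)} = Q^{2}$
$V{\left(P,o \right)} = o \left(5 + P\right)$ ($V{\left(P,o \right)} = \left(5 + P\right) o = o \left(5 + P\right)$)
$\left(w - 93\right) V{\left(G{\left(0 \right)},10 \right)} = \left(194 - 93\right) 10 \left(5 + 0^{2}\right) = 101 \cdot 10 \left(5 + 0\right) = 101 \cdot 10 \cdot 5 = 101 \cdot 50 = 5050$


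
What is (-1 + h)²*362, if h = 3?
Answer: 1448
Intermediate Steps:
(-1 + h)²*362 = (-1 + 3)²*362 = 2²*362 = 4*362 = 1448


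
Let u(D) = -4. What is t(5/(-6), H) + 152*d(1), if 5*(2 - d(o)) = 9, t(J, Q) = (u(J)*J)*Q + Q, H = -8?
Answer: -64/15 ≈ -4.2667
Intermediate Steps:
t(J, Q) = Q - 4*J*Q (t(J, Q) = (-4*J)*Q + Q = -4*J*Q + Q = Q - 4*J*Q)
d(o) = 1/5 (d(o) = 2 - 1/5*9 = 2 - 9/5 = 1/5)
t(5/(-6), H) + 152*d(1) = -8*(1 - 20/(-6)) + 152*(1/5) = -8*(1 - 20*(-1)/6) + 152/5 = -8*(1 - 4*(-5/6)) + 152/5 = -8*(1 + 10/3) + 152/5 = -8*13/3 + 152/5 = -104/3 + 152/5 = -64/15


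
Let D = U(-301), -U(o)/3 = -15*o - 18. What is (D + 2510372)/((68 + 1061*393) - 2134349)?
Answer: -2496881/1717308 ≈ -1.4540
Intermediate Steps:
U(o) = 54 + 45*o (U(o) = -3*(-15*o - 18) = -3*(-18 - 15*o) = 54 + 45*o)
D = -13491 (D = 54 + 45*(-301) = 54 - 13545 = -13491)
(D + 2510372)/((68 + 1061*393) - 2134349) = (-13491 + 2510372)/((68 + 1061*393) - 2134349) = 2496881/((68 + 416973) - 2134349) = 2496881/(417041 - 2134349) = 2496881/(-1717308) = 2496881*(-1/1717308) = -2496881/1717308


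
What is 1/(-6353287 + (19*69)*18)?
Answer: -1/6329689 ≈ -1.5799e-7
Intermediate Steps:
1/(-6353287 + (19*69)*18) = 1/(-6353287 + 1311*18) = 1/(-6353287 + 23598) = 1/(-6329689) = -1/6329689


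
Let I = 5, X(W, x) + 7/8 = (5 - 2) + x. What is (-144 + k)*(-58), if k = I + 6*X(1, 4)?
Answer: 11861/2 ≈ 5930.5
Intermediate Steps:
X(W, x) = 17/8 + x (X(W, x) = -7/8 + ((5 - 2) + x) = -7/8 + (3 + x) = 17/8 + x)
k = 167/4 (k = 5 + 6*(17/8 + 4) = 5 + 6*(49/8) = 5 + 147/4 = 167/4 ≈ 41.750)
(-144 + k)*(-58) = (-144 + 167/4)*(-58) = -409/4*(-58) = 11861/2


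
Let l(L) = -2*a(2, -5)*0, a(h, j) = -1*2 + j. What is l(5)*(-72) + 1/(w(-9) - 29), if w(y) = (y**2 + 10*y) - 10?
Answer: -1/48 ≈ -0.020833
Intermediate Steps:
a(h, j) = -2 + j
l(L) = 0 (l(L) = -2*(-2 - 5)*0 = -2*(-7)*0 = 14*0 = 0)
w(y) = -10 + y**2 + 10*y
l(5)*(-72) + 1/(w(-9) - 29) = 0*(-72) + 1/((-10 + (-9)**2 + 10*(-9)) - 29) = 0 + 1/((-10 + 81 - 90) - 29) = 0 + 1/(-19 - 29) = 0 + 1/(-48) = 0 - 1/48 = -1/48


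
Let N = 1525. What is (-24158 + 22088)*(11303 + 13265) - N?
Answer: -50857285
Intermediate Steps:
(-24158 + 22088)*(11303 + 13265) - N = (-24158 + 22088)*(11303 + 13265) - 1*1525 = -2070*24568 - 1525 = -50855760 - 1525 = -50857285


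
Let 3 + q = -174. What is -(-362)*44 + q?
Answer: 15751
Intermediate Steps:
q = -177 (q = -3 - 174 = -177)
-(-362)*44 + q = -(-362)*44 - 177 = -362*(-44) - 177 = 15928 - 177 = 15751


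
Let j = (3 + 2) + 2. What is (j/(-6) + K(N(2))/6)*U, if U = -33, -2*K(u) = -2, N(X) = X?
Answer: 33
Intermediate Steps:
K(u) = 1 (K(u) = -½*(-2) = 1)
j = 7 (j = 5 + 2 = 7)
(j/(-6) + K(N(2))/6)*U = (7/(-6) + 1/6)*(-33) = (7*(-⅙) + 1*(⅙))*(-33) = (-7/6 + ⅙)*(-33) = -1*(-33) = 33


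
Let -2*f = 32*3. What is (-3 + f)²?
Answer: 2601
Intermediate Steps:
f = -48 (f = -16*3 = -½*96 = -48)
(-3 + f)² = (-3 - 48)² = (-51)² = 2601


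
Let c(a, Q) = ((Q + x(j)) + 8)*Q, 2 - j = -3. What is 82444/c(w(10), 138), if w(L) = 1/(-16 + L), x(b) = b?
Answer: 41222/10419 ≈ 3.9564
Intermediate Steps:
j = 5 (j = 2 - 1*(-3) = 2 + 3 = 5)
c(a, Q) = Q*(13 + Q) (c(a, Q) = ((Q + 5) + 8)*Q = ((5 + Q) + 8)*Q = (13 + Q)*Q = Q*(13 + Q))
82444/c(w(10), 138) = 82444/((138*(13 + 138))) = 82444/((138*151)) = 82444/20838 = 82444*(1/20838) = 41222/10419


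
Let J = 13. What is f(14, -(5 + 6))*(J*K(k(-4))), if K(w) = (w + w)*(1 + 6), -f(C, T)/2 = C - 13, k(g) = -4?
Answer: 1456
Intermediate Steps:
f(C, T) = 26 - 2*C (f(C, T) = -2*(C - 13) = -2*(-13 + C) = 26 - 2*C)
K(w) = 14*w (K(w) = (2*w)*7 = 14*w)
f(14, -(5 + 6))*(J*K(k(-4))) = (26 - 2*14)*(13*(14*(-4))) = (26 - 28)*(13*(-56)) = -2*(-728) = 1456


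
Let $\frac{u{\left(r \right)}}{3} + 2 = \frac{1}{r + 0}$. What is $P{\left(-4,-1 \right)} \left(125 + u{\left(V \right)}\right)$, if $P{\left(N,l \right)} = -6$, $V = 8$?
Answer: $- \frac{2865}{4} \approx -716.25$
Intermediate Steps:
$u{\left(r \right)} = -6 + \frac{3}{r}$ ($u{\left(r \right)} = -6 + \frac{3}{r + 0} = -6 + \frac{3}{r}$)
$P{\left(-4,-1 \right)} \left(125 + u{\left(V \right)}\right) = - 6 \left(125 - \left(6 - \frac{3}{8}\right)\right) = - 6 \left(125 + \left(-6 + 3 \cdot \frac{1}{8}\right)\right) = - 6 \left(125 + \left(-6 + \frac{3}{8}\right)\right) = - 6 \left(125 - \frac{45}{8}\right) = \left(-6\right) \frac{955}{8} = - \frac{2865}{4}$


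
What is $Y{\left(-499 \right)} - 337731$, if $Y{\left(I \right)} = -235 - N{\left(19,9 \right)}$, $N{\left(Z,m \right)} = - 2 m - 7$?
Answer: $-337941$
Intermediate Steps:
$N{\left(Z,m \right)} = -7 - 2 m$
$Y{\left(I \right)} = -210$ ($Y{\left(I \right)} = -235 - \left(-7 - 18\right) = -235 - -25 = -235 + 25 = -210$)
$Y{\left(-499 \right)} - 337731 = -210 - 337731 = -337941$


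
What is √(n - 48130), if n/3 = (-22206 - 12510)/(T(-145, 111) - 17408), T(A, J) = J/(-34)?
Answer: I*√16864767342523114/591983 ≈ 219.37*I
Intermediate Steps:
T(A, J) = -J/34 (T(A, J) = J*(-1/34) = -J/34)
n = 3541032/591983 (n = 3*((-22206 - 12510)/(-1/34*111 - 17408)) = 3*(-34716/(-111/34 - 17408)) = 3*(-34716/(-591983/34)) = 3*(-34716*(-34/591983)) = 3*(1180344/591983) = 3541032/591983 ≈ 5.9816)
√(n - 48130) = √(3541032/591983 - 48130) = √(-28488600758/591983) = I*√16864767342523114/591983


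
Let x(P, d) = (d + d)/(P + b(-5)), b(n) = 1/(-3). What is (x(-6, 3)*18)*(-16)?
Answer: 5184/19 ≈ 272.84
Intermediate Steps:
b(n) = -⅓
x(P, d) = 2*d/(-⅓ + P) (x(P, d) = (d + d)/(P - ⅓) = (2*d)/(-⅓ + P) = 2*d/(-⅓ + P))
(x(-6, 3)*18)*(-16) = ((6*3/(-1 + 3*(-6)))*18)*(-16) = ((6*3/(-1 - 18))*18)*(-16) = ((6*3/(-19))*18)*(-16) = ((6*3*(-1/19))*18)*(-16) = -18/19*18*(-16) = -324/19*(-16) = 5184/19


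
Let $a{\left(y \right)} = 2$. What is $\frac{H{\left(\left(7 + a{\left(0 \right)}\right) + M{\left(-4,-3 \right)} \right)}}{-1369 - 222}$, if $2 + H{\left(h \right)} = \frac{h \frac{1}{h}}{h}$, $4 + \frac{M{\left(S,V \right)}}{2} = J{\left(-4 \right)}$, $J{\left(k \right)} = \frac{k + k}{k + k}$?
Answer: $\frac{5}{4773} \approx 0.0010476$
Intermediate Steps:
$J{\left(k \right)} = 1$ ($J{\left(k \right)} = \frac{2 k}{2 k} = 2 k \frac{1}{2 k} = 1$)
$M{\left(S,V \right)} = -6$ ($M{\left(S,V \right)} = -8 + 2 \cdot 1 = -8 + 2 = -6$)
$H{\left(h \right)} = -2 + \frac{1}{h}$ ($H{\left(h \right)} = -2 + \frac{h \frac{1}{h}}{h} = -2 + 1 \frac{1}{h} = -2 + \frac{1}{h}$)
$\frac{H{\left(\left(7 + a{\left(0 \right)}\right) + M{\left(-4,-3 \right)} \right)}}{-1369 - 222} = \frac{-2 + \frac{1}{\left(7 + 2\right) - 6}}{-1369 - 222} = \frac{-2 + \frac{1}{9 - 6}}{-1591} = - \frac{-2 + \frac{1}{3}}{1591} = \left(- \frac{1}{1591}\right) \left(- \frac{5}{3}\right) = \frac{5}{4773}$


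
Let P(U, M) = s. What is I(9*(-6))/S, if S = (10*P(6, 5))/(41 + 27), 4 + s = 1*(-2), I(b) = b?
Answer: 306/5 ≈ 61.200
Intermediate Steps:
s = -6 (s = -4 + 1*(-2) = -4 - 2 = -6)
P(U, M) = -6
S = -15/17 (S = (10*(-6))/(41 + 27) = -60/68 = -60*1/68 = -15/17 ≈ -0.88235)
I(9*(-6))/S = (9*(-6))/(-15/17) = -54*(-17/15) = 306/5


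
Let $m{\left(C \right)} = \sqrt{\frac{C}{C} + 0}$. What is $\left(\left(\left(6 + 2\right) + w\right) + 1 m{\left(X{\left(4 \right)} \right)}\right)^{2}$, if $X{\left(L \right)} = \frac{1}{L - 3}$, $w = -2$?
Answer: $49$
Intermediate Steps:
$X{\left(L \right)} = \frac{1}{-3 + L}$
$m{\left(C \right)} = 1$ ($m{\left(C \right)} = \sqrt{1 + 0} = \sqrt{1} = 1$)
$\left(\left(\left(6 + 2\right) + w\right) + 1 m{\left(X{\left(4 \right)} \right)}\right)^{2} = \left(\left(\left(6 + 2\right) - 2\right) + 1 \cdot 1\right)^{2} = \left(\left(8 - 2\right) + 1\right)^{2} = \left(6 + 1\right)^{2} = 7^{2} = 49$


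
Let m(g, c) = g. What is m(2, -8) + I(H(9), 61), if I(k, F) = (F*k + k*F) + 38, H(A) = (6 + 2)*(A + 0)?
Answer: 8824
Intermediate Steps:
H(A) = 8*A
I(k, F) = 38 + 2*F*k (I(k, F) = (F*k + F*k) + 38 = 2*F*k + 38 = 38 + 2*F*k)
m(2, -8) + I(H(9), 61) = 2 + (38 + 2*61*(8*9)) = 2 + (38 + 2*61*72) = 2 + (38 + 8784) = 2 + 8822 = 8824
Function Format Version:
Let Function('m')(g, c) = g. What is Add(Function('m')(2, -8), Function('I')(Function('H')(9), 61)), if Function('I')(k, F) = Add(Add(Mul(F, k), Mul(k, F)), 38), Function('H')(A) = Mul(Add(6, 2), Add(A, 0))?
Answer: 8824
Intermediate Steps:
Function('H')(A) = Mul(8, A)
Function('I')(k, F) = Add(38, Mul(2, F, k)) (Function('I')(k, F) = Add(Add(Mul(F, k), Mul(F, k)), 38) = Add(Mul(2, F, k), 38) = Add(38, Mul(2, F, k)))
Add(Function('m')(2, -8), Function('I')(Function('H')(9), 61)) = Add(2, Add(38, Mul(2, 61, Mul(8, 9)))) = Add(2, Add(38, Mul(2, 61, 72))) = Add(2, Add(38, 8784)) = Add(2, 8822) = 8824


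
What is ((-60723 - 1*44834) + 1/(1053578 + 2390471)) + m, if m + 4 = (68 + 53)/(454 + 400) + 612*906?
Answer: 188620780170927/420173978 ≈ 4.4891e+5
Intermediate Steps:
m = 473515793/854 (m = -4 + ((68 + 53)/(454 + 400) + 612*906) = -4 + (121/854 + 554472) = -4 + 473519209/854 = 473515793/854 ≈ 5.5447e+5)
((-60723 - 1*44834) + 1/(1053578 + 2390471)) + m = ((-60723 - 1*44834) + 1/(1053578 + 2390471)) + 473515793/854 = ((-60723 - 44834) + 1/3444049) + 473515793/854 = (-105557 + 1/3444049) + 473515793/854 = -363543480292/3444049 + 473515793/854 = 188620780170927/420173978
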